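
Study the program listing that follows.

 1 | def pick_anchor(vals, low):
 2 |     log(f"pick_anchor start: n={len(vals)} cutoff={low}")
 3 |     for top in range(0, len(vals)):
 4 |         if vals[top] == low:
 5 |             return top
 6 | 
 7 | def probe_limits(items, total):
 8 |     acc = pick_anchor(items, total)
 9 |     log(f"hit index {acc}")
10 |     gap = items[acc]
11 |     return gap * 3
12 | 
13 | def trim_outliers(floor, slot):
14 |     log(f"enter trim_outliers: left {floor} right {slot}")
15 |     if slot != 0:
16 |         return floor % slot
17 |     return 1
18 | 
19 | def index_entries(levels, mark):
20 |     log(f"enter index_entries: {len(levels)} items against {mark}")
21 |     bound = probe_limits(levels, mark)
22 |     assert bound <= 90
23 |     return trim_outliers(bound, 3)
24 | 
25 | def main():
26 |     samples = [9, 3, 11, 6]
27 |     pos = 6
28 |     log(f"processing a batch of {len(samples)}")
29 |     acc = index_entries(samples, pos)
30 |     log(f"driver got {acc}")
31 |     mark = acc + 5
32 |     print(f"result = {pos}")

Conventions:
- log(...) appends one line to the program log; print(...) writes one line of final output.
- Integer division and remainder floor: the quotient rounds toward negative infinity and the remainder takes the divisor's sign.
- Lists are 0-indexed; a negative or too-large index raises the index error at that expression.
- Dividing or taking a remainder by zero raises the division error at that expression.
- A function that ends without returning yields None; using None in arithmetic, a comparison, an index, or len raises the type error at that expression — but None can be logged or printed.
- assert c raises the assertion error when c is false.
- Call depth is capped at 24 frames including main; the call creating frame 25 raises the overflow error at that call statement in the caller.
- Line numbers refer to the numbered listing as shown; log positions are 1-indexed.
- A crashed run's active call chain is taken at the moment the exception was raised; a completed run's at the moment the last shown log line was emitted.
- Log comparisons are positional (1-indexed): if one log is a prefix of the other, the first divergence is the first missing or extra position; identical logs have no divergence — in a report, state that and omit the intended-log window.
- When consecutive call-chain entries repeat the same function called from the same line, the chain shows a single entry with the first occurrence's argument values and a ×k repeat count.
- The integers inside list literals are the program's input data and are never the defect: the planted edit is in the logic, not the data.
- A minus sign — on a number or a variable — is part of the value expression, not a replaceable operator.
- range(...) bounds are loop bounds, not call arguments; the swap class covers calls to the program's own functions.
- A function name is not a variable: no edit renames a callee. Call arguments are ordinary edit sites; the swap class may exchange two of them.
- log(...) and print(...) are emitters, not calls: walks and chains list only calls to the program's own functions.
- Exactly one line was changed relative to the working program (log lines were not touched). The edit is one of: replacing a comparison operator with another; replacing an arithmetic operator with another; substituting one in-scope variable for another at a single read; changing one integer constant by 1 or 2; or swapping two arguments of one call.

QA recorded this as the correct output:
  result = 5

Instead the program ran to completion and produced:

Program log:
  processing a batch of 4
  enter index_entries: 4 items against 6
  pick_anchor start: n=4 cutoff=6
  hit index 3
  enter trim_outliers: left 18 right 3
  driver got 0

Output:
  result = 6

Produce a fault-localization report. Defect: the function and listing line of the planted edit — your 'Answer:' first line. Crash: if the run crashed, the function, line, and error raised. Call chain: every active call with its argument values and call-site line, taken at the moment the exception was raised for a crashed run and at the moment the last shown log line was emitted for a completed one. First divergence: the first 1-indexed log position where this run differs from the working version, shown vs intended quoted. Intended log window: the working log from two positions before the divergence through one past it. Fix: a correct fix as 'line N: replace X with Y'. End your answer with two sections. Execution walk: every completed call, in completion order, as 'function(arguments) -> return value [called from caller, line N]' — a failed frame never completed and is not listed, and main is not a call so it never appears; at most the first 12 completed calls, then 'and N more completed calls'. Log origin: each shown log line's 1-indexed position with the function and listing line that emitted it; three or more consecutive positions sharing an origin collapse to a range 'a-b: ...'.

Answer: the defect is in main at line 32.
Key observation: The two runs log identically and part ways only at the printed values.
Call chain: main.
First divergence: none — the logs agree in full.
Execution walk:
  pick_anchor([9, 3, 11, 6], 6) -> 3  [called from probe_limits, line 8]
  probe_limits([9, 3, 11, 6], 6) -> 18  [called from index_entries, line 21]
  trim_outliers(18, 3) -> 0  [called from index_entries, line 23]
  index_entries([9, 3, 11, 6], 6) -> 0  [called from main, line 29]
Log origins:
  1: emitted by main (line 28)
  2: emitted by index_entries (line 20)
  3: emitted by pick_anchor (line 2)
  4: emitted by probe_limits (line 9)
  5: emitted by trim_outliers (line 14)
  6: emitted by main (line 30)
A correct fix: line 32: replace `pos` with `mark`.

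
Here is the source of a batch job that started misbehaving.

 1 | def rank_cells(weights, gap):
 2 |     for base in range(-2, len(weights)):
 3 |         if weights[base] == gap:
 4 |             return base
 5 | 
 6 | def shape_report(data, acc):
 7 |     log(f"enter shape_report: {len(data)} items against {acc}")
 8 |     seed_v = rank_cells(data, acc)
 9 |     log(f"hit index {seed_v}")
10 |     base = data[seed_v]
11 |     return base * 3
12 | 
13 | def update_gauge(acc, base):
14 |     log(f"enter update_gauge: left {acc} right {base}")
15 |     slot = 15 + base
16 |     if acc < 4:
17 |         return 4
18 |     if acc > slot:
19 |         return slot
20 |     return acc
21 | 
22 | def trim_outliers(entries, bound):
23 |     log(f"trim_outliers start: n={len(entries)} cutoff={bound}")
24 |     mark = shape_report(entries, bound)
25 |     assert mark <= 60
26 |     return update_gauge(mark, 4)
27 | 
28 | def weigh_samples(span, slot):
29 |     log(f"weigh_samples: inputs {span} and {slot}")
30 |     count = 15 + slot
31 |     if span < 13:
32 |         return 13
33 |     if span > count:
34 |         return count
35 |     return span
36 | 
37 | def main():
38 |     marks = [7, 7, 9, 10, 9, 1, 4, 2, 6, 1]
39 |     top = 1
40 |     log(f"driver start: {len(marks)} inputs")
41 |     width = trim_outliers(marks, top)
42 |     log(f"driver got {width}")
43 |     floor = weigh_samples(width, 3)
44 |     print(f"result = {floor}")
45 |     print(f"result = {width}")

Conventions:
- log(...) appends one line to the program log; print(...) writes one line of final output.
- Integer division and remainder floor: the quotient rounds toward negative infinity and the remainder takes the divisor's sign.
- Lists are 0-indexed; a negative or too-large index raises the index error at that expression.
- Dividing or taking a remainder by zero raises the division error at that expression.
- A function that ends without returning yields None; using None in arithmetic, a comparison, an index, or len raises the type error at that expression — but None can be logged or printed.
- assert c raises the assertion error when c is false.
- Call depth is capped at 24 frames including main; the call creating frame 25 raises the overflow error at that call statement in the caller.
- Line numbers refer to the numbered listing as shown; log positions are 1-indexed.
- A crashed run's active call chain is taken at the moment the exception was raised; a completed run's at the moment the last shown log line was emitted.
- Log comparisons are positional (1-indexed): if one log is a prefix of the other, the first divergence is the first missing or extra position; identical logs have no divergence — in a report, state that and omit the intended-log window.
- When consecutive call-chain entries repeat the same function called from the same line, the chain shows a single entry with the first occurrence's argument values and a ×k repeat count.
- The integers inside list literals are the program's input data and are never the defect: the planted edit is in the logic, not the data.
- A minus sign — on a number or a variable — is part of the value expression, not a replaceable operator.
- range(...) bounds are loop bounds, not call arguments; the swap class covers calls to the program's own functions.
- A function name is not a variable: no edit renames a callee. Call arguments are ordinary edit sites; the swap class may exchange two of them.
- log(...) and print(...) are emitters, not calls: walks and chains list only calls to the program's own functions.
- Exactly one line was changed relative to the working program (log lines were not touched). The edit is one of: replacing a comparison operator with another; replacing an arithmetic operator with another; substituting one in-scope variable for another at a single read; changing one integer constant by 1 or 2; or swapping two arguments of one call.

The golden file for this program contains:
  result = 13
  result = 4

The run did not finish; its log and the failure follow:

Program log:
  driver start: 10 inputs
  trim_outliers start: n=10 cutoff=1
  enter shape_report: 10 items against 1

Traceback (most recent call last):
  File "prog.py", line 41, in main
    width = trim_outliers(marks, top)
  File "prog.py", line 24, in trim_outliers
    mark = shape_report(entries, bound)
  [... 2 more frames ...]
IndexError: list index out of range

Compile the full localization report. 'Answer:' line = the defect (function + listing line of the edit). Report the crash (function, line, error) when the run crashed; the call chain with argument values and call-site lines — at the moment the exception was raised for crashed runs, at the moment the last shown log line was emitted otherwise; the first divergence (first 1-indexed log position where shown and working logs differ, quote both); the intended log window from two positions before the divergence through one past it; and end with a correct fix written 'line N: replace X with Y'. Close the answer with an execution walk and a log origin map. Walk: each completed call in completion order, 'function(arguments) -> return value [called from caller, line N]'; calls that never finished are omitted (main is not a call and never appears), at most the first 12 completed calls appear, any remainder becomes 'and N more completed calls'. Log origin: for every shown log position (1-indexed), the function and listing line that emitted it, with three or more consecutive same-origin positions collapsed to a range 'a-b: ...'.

Answer: the defect is in rank_cells at line 2.
The tell: A complete run would log 'hit index 5' next, but this one stopped at 3 lines.
Crash: rank_cells, line 3, IndexError.
Call chain: main -> trim_outliers([7, 7, 9, 10, 9, 1, 4, 2, 6, 1], 1) (called at line 41) -> shape_report([7, 7, 9, 10, 9, 1, 4, 2, 6, 1], 1) (called at line 24) -> rank_cells([7, 7, 9, 10, 9, 1, 4, 2, 6, 1], 1) (called at line 8).
First divergence: position 4 (shown log ended at 3 lines; the working version continues: 'hit index 5').
Intended log window:
  2: trim_outliers start: n=10 cutoff=1
  3: enter shape_report: 10 items against 1
  4: hit index 5
  5: enter update_gauge: left 3 right 4
Execution walk:
  (no call completed)
Log origin:
  1: from main, line 40
  2: from trim_outliers, line 23
  3: from shape_report, line 7
A correct fix: line 2: replace `-2` with `0`.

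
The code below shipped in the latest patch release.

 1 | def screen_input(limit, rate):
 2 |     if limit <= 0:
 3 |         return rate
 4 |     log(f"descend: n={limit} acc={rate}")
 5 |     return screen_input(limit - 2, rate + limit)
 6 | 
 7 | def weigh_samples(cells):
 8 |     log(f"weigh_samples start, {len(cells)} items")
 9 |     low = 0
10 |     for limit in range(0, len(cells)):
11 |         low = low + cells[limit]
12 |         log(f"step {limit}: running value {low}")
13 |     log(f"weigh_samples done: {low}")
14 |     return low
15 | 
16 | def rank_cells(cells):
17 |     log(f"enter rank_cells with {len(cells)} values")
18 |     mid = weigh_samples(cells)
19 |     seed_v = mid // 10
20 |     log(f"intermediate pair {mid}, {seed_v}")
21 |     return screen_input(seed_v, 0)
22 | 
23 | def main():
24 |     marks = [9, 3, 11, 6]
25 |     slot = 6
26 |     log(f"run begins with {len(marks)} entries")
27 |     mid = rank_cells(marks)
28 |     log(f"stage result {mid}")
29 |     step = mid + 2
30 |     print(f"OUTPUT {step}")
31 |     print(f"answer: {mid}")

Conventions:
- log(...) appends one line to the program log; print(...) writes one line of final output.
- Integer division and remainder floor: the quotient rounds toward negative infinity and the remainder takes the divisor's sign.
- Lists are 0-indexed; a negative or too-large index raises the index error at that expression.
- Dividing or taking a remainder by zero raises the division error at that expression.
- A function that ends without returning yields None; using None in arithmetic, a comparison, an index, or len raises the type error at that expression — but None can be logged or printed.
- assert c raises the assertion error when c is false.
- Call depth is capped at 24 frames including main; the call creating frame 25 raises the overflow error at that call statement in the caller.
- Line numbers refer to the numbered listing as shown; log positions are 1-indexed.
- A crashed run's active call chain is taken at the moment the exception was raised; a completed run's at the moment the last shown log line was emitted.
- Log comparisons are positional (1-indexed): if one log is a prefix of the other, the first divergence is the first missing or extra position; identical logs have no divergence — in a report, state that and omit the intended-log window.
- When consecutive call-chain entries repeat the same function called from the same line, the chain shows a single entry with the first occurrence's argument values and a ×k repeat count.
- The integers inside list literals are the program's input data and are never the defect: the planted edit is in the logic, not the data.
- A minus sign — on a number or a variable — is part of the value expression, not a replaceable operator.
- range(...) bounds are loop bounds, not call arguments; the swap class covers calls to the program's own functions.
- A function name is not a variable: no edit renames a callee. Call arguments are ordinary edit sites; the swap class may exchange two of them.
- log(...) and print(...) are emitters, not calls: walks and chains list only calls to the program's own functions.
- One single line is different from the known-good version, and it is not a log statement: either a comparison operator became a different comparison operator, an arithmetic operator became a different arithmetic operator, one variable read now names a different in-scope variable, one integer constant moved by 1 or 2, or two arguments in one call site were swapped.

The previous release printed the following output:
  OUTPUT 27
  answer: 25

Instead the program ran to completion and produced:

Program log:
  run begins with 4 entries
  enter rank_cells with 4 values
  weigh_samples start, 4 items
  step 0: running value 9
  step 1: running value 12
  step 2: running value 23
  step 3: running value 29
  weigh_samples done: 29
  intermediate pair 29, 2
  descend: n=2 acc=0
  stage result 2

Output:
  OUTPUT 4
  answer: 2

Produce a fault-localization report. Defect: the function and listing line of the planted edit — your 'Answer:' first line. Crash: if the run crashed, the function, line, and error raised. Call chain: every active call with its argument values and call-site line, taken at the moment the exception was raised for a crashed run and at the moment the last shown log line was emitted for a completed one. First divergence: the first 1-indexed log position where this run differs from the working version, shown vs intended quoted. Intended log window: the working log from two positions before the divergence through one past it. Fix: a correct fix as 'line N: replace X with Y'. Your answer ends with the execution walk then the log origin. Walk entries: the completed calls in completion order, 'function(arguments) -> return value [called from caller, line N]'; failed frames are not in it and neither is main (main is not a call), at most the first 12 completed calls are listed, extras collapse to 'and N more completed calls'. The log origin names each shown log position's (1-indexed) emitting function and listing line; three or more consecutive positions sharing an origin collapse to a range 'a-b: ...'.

Answer: the defect is in rank_cells at line 19.
The tell: Everything matches until log position 9, which reads 'intermediate pair 29, 2' in place of 'intermediate pair 29, 9'.
Call chain: main.
First divergence: position 9 — shown 'intermediate pair 29, 2', intended 'intermediate pair 29, 9'.
Intended log window:
  7: step 3: running value 29
  8: weigh_samples done: 29
  9: intermediate pair 29, 9
  10: descend: n=9 acc=0
Execution walk:
  weigh_samples([9, 3, 11, 6]) -> 29  [called from rank_cells, line 18]
  screen_input(0, 2) -> 2  [called from screen_input, line 5]
  screen_input(2, 0) -> 2  [called from rank_cells, line 21]
  rank_cells([9, 3, 11, 6]) -> 2  [called from main, line 27]
Log origin:
  1 — main, line 26
  2 — rank_cells, line 17
  3 — weigh_samples, line 8
  4-7 — weigh_samples, line 12
  8 — weigh_samples, line 13
  9 — rank_cells, line 20
  10 — screen_input, line 4
  11 — main, line 28
A correct fix: line 19: replace `//` with `%`.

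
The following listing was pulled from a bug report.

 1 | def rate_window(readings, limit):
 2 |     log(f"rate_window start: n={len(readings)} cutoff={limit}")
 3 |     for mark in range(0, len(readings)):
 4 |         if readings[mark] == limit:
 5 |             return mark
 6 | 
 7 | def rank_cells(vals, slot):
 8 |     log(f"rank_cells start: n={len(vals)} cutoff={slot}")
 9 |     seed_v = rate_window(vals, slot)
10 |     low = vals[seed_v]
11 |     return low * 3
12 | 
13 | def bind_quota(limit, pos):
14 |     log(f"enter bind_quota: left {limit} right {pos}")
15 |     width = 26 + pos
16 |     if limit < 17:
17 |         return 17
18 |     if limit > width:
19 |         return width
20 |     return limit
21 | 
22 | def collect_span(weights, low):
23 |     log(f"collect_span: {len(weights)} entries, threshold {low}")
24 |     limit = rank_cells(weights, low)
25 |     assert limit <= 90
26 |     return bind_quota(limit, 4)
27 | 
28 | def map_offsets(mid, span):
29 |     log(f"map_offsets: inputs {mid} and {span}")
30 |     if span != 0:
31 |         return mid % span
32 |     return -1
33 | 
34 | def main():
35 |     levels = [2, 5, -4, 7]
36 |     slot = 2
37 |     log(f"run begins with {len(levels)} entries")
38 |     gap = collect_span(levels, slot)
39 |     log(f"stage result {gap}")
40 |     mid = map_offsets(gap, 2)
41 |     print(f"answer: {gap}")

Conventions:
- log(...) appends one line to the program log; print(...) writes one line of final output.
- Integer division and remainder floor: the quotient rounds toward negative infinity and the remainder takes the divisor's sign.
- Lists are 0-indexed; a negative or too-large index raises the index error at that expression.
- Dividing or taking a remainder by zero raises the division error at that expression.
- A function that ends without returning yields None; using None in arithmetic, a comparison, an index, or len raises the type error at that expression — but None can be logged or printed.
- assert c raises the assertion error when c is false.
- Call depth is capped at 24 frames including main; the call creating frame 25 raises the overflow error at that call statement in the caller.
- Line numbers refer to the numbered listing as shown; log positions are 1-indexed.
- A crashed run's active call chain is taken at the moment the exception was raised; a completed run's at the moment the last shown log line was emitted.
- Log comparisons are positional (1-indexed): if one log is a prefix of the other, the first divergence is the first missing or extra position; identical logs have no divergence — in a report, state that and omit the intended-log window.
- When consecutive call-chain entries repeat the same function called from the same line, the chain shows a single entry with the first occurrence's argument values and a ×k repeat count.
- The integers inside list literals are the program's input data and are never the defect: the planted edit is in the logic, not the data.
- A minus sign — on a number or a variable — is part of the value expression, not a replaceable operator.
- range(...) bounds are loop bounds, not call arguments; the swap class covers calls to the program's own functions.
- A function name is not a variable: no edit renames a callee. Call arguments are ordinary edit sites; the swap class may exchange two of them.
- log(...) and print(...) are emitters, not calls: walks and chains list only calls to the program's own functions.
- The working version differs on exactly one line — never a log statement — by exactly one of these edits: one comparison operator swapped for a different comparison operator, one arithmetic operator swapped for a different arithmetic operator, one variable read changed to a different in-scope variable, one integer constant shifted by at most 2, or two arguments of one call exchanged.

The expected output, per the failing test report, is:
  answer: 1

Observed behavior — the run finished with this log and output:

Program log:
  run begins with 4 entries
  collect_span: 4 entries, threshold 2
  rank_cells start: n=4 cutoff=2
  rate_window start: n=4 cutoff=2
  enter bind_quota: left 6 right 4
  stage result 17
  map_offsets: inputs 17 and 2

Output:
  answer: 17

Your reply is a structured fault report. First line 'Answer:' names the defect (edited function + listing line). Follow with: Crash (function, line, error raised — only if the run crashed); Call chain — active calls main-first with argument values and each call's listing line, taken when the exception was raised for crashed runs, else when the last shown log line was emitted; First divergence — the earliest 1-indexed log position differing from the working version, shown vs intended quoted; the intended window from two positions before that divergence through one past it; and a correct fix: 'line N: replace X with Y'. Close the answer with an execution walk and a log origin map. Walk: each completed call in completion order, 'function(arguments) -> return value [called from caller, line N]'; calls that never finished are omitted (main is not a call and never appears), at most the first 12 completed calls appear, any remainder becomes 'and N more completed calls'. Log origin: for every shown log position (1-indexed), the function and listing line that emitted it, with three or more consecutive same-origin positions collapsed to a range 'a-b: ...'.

Answer: the defect is in main at line 41.
Core observation: Every logged value matches the working version; the printed result is what differs.
Call chain: main -> map_offsets(17, 2) (called at line 40).
First divergence: none (the log streams are identical).
Execution walk:
  rate_window([2, 5, -4, 7], 2) -> 0  [called from rank_cells, line 9]
  rank_cells([2, 5, -4, 7], 2) -> 6  [called from collect_span, line 24]
  bind_quota(6, 4) -> 17  [called from collect_span, line 26]
  collect_span([2, 5, -4, 7], 2) -> 17  [called from main, line 38]
  map_offsets(17, 2) -> 1  [called from main, line 40]
Origin of each log line:
  1: from main, line 37
  2: from collect_span, line 23
  3: from rank_cells, line 8
  4: from rate_window, line 2
  5: from bind_quota, line 14
  6: from main, line 39
  7: from map_offsets, line 29
A correct fix: line 41: replace `gap` with `mid`.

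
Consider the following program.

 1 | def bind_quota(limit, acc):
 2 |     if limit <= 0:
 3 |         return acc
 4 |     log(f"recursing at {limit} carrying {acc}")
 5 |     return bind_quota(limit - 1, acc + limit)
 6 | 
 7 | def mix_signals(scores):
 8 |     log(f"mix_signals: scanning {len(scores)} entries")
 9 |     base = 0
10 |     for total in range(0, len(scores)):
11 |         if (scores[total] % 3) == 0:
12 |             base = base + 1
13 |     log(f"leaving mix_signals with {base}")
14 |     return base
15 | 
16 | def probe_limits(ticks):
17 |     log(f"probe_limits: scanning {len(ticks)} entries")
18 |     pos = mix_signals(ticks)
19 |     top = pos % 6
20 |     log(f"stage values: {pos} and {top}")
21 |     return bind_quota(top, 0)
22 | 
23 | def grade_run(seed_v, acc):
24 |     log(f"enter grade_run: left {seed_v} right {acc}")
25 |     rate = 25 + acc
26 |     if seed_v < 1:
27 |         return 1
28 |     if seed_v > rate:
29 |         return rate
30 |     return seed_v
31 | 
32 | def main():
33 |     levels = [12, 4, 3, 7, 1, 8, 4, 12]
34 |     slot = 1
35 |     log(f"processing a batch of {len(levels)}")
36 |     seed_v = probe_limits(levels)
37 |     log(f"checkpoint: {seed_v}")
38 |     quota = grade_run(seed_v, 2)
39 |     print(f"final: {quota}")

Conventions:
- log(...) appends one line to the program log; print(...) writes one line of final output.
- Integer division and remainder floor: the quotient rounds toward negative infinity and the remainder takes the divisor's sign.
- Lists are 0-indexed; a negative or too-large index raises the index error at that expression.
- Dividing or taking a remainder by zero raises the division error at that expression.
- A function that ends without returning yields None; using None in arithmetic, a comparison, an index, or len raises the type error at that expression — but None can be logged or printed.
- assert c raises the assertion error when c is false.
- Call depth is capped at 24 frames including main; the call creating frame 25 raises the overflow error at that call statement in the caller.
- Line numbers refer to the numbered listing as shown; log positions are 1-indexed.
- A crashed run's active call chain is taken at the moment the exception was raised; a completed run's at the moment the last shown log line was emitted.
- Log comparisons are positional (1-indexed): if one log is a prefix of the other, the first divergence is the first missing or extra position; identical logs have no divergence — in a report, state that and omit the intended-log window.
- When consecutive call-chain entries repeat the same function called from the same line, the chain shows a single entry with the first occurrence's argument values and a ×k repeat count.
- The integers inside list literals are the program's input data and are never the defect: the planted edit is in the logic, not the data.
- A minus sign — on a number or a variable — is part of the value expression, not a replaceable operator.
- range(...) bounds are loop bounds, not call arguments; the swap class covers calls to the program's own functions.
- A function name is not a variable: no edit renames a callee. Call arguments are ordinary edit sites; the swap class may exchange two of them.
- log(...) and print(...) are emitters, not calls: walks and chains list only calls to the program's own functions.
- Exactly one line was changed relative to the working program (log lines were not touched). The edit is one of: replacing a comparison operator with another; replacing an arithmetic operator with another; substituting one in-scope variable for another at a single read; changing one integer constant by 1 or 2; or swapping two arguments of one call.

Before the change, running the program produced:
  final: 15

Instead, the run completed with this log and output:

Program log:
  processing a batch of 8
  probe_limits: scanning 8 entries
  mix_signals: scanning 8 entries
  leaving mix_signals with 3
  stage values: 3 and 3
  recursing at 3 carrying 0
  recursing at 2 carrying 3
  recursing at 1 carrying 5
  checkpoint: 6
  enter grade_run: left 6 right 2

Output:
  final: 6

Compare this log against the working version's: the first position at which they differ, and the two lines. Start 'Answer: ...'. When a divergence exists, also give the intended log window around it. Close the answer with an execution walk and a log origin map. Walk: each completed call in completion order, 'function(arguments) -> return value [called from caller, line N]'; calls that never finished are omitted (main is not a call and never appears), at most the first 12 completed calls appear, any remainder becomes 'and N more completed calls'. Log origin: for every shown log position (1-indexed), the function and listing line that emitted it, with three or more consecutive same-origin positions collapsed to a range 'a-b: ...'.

Answer: position 4; shown 'leaving mix_signals with 3' vs intended 'leaving mix_signals with 5'.
Intended log window:
  2: probe_limits: scanning 8 entries
  3: mix_signals: scanning 8 entries
  4: leaving mix_signals with 5
  5: stage values: 5 and 5
Execution walk:
  mix_signals([12, 4, 3, 7, 1, 8, 4, 12]) -> 3  [called from probe_limits, line 18]
  bind_quota(0, 6) -> 6  [called from bind_quota, line 5]
  bind_quota(1, 5) -> 6  [called from bind_quota, line 5]
  bind_quota(2, 3) -> 6  [called from bind_quota, line 5]
  bind_quota(3, 0) -> 6  [called from probe_limits, line 21]
  probe_limits([12, 4, 3, 7, 1, 8, 4, 12]) -> 6  [called from main, line 36]
  grade_run(6, 2) -> 6  [called from main, line 38]
Log line origins:
  1 — main, line 35
  2 — probe_limits, line 17
  3 — mix_signals, line 8
  4 — mix_signals, line 13
  5 — probe_limits, line 20
  6-8 — bind_quota, line 4
  9 — main, line 37
  10 — grade_run, line 24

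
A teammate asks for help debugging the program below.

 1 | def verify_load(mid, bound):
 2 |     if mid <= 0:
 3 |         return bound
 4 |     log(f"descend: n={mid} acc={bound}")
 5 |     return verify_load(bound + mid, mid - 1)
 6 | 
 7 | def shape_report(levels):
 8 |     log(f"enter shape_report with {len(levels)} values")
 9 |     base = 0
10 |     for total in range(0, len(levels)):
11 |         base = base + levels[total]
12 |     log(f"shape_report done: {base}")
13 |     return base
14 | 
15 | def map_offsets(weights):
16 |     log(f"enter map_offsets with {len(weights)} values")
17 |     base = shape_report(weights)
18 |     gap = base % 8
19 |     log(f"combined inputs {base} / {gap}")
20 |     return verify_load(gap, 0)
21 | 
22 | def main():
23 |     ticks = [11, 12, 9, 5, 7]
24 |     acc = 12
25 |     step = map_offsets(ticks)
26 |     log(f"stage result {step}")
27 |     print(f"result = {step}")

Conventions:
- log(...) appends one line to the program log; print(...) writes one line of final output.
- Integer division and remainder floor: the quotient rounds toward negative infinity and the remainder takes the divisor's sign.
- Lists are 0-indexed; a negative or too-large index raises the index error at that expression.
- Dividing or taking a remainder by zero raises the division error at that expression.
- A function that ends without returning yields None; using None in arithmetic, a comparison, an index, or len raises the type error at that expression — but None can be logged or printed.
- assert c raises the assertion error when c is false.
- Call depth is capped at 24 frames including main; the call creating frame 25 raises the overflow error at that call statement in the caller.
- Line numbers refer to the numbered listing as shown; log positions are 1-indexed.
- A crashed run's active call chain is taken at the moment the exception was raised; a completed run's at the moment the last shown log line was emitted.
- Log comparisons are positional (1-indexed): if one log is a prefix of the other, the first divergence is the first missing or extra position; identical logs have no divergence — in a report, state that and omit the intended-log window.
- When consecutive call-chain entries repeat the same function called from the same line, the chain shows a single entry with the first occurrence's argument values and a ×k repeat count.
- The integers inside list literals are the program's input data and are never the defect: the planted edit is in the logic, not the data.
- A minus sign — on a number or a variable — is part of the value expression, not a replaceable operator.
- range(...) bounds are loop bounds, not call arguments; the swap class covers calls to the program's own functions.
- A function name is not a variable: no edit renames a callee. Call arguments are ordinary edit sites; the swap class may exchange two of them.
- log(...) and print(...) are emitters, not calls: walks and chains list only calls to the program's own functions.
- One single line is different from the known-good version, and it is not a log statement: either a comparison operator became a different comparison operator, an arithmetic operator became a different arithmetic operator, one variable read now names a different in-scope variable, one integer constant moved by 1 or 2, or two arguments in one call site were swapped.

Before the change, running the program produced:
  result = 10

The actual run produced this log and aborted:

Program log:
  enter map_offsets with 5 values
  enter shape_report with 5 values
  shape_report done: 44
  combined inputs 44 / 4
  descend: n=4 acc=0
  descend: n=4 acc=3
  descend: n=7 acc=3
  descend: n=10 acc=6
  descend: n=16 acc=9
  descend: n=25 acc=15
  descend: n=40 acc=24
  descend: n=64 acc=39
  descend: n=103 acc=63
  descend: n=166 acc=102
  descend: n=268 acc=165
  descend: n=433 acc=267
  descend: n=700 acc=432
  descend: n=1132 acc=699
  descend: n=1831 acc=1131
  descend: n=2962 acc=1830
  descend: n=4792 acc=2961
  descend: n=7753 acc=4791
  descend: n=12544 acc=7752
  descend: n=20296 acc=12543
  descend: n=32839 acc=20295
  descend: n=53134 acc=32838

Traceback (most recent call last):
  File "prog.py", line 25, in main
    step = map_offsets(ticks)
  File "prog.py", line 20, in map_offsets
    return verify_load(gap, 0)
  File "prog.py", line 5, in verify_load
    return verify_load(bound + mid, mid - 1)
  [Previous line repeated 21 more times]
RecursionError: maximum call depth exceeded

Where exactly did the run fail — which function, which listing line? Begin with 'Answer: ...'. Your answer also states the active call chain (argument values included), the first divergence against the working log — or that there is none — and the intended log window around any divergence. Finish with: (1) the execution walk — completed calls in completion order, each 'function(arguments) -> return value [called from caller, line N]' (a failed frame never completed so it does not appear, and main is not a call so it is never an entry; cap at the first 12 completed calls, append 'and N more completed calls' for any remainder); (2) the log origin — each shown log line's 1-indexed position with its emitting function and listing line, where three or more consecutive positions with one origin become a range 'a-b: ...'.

Answer: the error was raised in verify_load, line 5.
Key fact: The earliest visible damage is log position 6 — 'descend: n=4 acc=3' rather than the intended 'descend: n=3 acc=4'.
Call chain: main -> map_offsets([11, 12, 9, 5, 7]) (called at line 25) -> verify_load(4, 0) (called at line 20) -> verify_load(4, 3) (called at line 5) ×21.
First divergence: at position 6 the run shows 'descend: n=4 acc=3' where the working version logs 'descend: n=3 acc=4'.
Intended log window:
  4: combined inputs 44 / 4
  5: descend: n=4 acc=0
  6: descend: n=3 acc=4
  7: descend: n=2 acc=7
Execution walk:
  shape_report([11, 12, 9, 5, 7]) -> 44  [called from map_offsets, line 17]
Log line origins:
  1: emitted by map_offsets (line 16)
  2: emitted by shape_report (line 8)
  3: emitted by shape_report (line 12)
  4: emitted by map_offsets (line 19)
  5-26: emitted by verify_load (line 4)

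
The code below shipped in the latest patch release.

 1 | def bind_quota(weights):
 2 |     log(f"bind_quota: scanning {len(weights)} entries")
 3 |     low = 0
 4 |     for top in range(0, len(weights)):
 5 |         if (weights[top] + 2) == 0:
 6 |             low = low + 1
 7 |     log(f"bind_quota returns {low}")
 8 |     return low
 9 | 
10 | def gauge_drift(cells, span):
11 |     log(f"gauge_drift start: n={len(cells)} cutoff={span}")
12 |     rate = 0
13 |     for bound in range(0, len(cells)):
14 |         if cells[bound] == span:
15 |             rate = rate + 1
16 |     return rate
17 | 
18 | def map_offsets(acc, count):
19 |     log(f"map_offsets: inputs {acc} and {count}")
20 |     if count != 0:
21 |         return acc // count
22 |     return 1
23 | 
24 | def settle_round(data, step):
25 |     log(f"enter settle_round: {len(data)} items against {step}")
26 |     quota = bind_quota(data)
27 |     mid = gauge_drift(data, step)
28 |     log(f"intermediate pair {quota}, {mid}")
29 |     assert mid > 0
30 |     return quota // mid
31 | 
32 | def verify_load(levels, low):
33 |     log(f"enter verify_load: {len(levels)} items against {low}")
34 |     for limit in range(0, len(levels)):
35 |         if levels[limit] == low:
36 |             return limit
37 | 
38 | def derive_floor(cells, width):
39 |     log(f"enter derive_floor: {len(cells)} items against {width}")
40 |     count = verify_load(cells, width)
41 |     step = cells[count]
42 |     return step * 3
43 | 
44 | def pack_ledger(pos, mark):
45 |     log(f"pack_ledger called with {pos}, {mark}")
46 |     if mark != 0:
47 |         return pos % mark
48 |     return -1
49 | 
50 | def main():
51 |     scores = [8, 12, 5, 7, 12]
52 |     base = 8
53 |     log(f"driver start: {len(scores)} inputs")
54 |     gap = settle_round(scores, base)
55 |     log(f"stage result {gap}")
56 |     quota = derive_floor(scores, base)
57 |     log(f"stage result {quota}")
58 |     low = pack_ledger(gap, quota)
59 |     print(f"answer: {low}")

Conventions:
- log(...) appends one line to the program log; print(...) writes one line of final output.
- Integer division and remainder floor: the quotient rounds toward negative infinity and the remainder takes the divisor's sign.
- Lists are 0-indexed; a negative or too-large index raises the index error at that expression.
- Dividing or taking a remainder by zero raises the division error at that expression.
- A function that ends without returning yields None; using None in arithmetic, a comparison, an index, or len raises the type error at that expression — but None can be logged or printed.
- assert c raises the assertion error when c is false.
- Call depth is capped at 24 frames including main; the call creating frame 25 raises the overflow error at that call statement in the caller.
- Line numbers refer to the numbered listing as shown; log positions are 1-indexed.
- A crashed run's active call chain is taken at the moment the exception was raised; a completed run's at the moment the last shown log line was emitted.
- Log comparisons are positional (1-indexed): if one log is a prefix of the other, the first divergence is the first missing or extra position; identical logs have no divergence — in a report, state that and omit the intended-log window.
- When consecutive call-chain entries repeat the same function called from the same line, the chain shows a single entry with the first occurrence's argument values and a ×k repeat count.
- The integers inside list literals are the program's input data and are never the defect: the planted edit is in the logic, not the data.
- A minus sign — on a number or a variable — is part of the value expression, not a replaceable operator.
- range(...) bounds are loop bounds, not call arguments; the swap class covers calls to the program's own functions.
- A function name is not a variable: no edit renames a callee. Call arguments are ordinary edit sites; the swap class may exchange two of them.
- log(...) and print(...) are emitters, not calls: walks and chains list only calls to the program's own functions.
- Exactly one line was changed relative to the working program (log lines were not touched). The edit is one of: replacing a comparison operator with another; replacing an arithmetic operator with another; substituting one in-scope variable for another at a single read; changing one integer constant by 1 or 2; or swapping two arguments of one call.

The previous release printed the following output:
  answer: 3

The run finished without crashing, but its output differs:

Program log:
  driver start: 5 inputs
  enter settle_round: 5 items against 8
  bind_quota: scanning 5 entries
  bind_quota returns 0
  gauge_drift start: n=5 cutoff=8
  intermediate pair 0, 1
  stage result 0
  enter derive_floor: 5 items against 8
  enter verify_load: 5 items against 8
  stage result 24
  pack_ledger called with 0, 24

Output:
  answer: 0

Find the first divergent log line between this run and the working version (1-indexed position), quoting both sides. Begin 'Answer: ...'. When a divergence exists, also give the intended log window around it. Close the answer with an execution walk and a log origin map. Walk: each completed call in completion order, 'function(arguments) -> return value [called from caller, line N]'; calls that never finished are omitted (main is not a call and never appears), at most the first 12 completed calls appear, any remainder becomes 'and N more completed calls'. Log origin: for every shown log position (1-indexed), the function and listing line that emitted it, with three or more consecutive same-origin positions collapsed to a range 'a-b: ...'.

Answer: position 4 — shown 'bind_quota returns 0', intended 'bind_quota returns 3'.
Intended log window:
  2: enter settle_round: 5 items against 8
  3: bind_quota: scanning 5 entries
  4: bind_quota returns 3
  5: gauge_drift start: n=5 cutoff=8
Execution walk:
  bind_quota([8, 12, 5, 7, 12]) -> 0  [called from settle_round, line 26]
  gauge_drift([8, 12, 5, 7, 12], 8) -> 1  [called from settle_round, line 27]
  settle_round([8, 12, 5, 7, 12], 8) -> 0  [called from main, line 54]
  verify_load([8, 12, 5, 7, 12], 8) -> 0  [called from derive_floor, line 40]
  derive_floor([8, 12, 5, 7, 12], 8) -> 24  [called from main, line 56]
  pack_ledger(0, 24) -> 0  [called from main, line 58]
Log origin:
  1: emitted by main (line 53)
  2: emitted by settle_round (line 25)
  3: emitted by bind_quota (line 2)
  4: emitted by bind_quota (line 7)
  5: emitted by gauge_drift (line 11)
  6: emitted by settle_round (line 28)
  7: emitted by main (line 55)
  8: emitted by derive_floor (line 39)
  9: emitted by verify_load (line 33)
  10: emitted by main (line 57)
  11: emitted by pack_ledger (line 45)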